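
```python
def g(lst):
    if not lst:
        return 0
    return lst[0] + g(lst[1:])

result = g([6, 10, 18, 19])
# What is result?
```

6 + 10 + 18 + 19 + 0 = 53

Answer: 53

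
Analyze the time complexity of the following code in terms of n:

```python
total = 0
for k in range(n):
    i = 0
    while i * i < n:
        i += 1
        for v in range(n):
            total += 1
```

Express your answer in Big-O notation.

Each loop level contributes: n × √n × n. Multiplying the contributions gives O(n^2√n).

Answer: O(n^2√n)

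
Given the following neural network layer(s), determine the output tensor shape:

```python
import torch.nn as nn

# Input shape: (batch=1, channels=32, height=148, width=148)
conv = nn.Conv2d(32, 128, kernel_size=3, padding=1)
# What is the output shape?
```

Input: (1, 32, 148, 148) -> Output: (1, 128, 148, 148)

Answer: (1, 128, 148, 148)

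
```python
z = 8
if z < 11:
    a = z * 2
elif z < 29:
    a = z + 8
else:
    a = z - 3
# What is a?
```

Trace:
`z = 8` → z = 8
`if z < 11: ...` → z < 11 is True → a = 16
So a = 16

Answer: 16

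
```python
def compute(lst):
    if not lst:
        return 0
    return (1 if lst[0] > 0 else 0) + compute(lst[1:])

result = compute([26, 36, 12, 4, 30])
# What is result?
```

Count of positive elements in [26, 36, 12, 4, 30] = 5

Answer: 5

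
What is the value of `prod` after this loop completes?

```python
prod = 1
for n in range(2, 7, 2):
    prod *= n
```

Product of even numbers 2 to 6
`prod` takes the values: 1 → 2 → 8 → 48

Answer: 48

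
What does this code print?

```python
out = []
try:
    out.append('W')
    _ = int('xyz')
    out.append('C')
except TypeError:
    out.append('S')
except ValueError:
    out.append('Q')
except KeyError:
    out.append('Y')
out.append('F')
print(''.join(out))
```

Execution trace: 'W' (try body) → 'Q' (except ValueError) → 'F' (after the try/except). Output: WQF

Answer: WQF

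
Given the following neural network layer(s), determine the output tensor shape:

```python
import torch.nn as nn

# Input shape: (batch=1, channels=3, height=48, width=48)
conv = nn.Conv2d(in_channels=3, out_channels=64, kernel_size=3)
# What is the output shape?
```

Input: (1, 3, 48, 48) -> Output: (1, 64, 46, 46)

Answer: (1, 64, 46, 46)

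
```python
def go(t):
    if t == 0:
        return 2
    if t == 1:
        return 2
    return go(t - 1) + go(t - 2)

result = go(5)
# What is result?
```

Build up from base cases: go(0)=2, go(1)=2, go(2)=4, go(3)=6, go(4)=10, go(5)=16

Answer: 16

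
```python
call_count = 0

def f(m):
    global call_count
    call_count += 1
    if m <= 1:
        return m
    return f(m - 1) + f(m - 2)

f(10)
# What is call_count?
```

Calls(m) = 1 + Calls(m-1) + Calls(m-2); Calls(0)=Calls(1)=1. For m=10 this gives 177.

Answer: 177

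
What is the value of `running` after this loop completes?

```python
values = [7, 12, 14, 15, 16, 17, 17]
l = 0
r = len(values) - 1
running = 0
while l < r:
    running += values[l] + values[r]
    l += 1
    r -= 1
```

Sum of pairs from ends
`running` takes the values: 0 → 24 → 53 → 83

Answer: 83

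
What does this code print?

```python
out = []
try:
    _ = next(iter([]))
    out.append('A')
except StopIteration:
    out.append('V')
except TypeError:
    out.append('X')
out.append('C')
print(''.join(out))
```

Execution trace: 'V' (except StopIteration) → 'C' (after the try/except). Output: VC

Answer: VC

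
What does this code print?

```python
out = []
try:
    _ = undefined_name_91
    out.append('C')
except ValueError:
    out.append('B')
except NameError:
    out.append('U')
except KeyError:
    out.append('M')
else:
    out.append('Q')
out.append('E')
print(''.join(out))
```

Execution trace: 'U' (except NameError) → 'E' (after the try/except). Output: UE

Answer: UE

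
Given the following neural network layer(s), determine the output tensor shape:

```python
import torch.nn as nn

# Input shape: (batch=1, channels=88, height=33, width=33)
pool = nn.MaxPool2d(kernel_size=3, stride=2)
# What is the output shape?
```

Input: (1, 88, 33, 33) -> Output: (1, 88, 16, 16)

Answer: (1, 88, 16, 16)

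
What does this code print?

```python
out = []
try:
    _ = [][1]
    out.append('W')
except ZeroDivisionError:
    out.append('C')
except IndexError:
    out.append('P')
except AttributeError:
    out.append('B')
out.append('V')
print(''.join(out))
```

Execution trace: 'P' (except IndexError) → 'V' (after the try/except). Output: PV

Answer: PV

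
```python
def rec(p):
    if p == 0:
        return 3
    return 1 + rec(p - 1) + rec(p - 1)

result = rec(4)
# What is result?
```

rec(p) = 1 + 2·rec(p-1), rec(0)=3. Closed form: (3+1)·2^4 - 1 = 63.

Answer: 63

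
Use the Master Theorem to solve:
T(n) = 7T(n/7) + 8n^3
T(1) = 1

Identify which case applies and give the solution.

a=7, b=7, f(n)=8n^3. log_7(7) = 1. Since c=3 > 1 and the regularity condition holds (7(n/7)^3 = (7/7^3)n^3 with 7/7^3 < 1), Case 3 applies: T(n) = Θ(f(n)) = O(n^3).

Answer: O(n^3) - Case 3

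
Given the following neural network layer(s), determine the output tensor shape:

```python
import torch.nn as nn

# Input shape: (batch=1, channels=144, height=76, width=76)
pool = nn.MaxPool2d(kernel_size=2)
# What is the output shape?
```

Input: (1, 144, 76, 76) -> Output: (1, 144, 38, 38)

Answer: (1, 144, 38, 38)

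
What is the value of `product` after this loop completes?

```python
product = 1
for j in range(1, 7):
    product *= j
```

6! = 720
`product` takes the values: 1 → 2 → 6 → 24 → 120 → 720

Answer: 720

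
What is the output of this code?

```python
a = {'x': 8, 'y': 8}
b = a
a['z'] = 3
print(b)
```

Key concept: dict aliasing.
Step by step:
`a = {'x': 8, 'y': 8}` → a = {'x': 8, 'y': 8}
`b = a` → b = {'x': 8, 'y': 8} (same object as a)
`a['z'] = 3` → a = {'x': 8, 'y': 8, 'z': 3} (same object as b); b = {'x': 8, 'y': 8, 'z': 3} (same object as a)
`print(b)` → prints {'x': 8, 'y': 8, 'z': 3}

Answer: {'x': 8, 'y': 8, 'z': 3}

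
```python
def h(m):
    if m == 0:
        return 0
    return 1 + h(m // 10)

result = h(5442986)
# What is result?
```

Count of digits of 5442986: 7

Answer: 7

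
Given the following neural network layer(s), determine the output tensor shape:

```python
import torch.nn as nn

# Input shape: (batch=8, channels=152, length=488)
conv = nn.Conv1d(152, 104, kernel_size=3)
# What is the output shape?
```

Input: (8, 152, 488) -> Output: (8, 104, 486)

Answer: (8, 104, 486)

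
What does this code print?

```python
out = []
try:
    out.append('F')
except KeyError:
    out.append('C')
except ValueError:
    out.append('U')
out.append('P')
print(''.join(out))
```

Execution trace: 'F' (try body, no exception) → 'P' (after the try/except). Output: FP

Answer: FP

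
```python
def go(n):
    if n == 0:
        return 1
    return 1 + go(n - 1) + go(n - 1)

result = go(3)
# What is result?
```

go(n) = 1 + 2·go(n-1), go(0)=1. Closed form: (1+1)·2^3 - 1 = 15.

Answer: 15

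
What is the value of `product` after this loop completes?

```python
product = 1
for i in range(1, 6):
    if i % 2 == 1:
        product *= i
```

Product of odd numbers 1 to 5
`product` takes the values: 1 → 3 → 15

Answer: 15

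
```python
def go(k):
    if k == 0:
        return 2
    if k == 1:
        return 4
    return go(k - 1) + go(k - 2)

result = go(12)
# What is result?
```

Build up from base cases: go(0)=2, go(1)=4, go(2)=6, go(3)=10, go(4)=16, go(5)=26, go(6)=42, ..., go(12)=754

Answer: 754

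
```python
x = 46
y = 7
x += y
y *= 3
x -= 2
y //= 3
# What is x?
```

Trace:
`x = 46` → x = 46
`y = 7` → y = 7
`x += y` → x = 53
`y *= 3` → y = 21
`x -= 2` → x = 51
`y //= 3` → y = 7
So x = 51

Answer: 51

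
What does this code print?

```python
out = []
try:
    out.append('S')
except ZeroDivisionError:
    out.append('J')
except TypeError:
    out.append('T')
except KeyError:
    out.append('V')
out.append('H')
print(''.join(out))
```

Execution trace: 'S' (try body, no exception) → 'H' (after the try/except). Output: SH

Answer: SH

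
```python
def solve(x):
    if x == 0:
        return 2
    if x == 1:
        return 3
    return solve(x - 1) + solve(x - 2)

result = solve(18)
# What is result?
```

Build up from base cases: solve(0)=2, solve(1)=3, solve(2)=5, solve(3)=8, solve(4)=13, solve(5)=21, solve(6)=34, ..., solve(18)=10946

Answer: 10946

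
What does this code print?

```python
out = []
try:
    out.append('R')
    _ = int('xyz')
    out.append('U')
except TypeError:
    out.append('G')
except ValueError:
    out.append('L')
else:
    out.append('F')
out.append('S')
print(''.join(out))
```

Execution trace: 'R' (try body) → 'L' (except ValueError) → 'S' (after the try/except). Output: RLS

Answer: RLS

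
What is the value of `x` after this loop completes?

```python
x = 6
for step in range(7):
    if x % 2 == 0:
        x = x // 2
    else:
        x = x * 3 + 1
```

Collatz-style transformation from 6
`x` takes the values: 6 → 3 → 10 → 5 → 16 → 8 → 4 → 2

Answer: 2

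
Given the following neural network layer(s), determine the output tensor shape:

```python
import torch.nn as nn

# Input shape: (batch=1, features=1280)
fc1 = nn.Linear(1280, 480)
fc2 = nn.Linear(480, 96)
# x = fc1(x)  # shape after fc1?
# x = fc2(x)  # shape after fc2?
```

Input: (1, 1280) -> after fc1: (1, 480) -> Output: (1, 96)

Answer: (1, 96)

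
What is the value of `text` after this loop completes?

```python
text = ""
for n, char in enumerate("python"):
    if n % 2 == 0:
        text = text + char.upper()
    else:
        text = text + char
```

Uppercase even positions in 'python'
`text` takes the values: "" → "P" → "Py" → "PyT" → "PyTh" → "PyThO" → "PyThOn"

Answer: "PyThOn"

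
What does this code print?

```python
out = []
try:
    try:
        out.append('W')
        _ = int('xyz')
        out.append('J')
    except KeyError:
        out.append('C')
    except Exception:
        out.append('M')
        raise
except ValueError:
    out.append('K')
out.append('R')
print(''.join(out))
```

Execution trace: 'W' (inner try body) → 'M' (inner except Exception) → 'K' (outer except ValueError) → 'R' (after the try/except). Output: WMKR

Answer: WMKR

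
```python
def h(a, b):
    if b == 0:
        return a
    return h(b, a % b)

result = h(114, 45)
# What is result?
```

h(114, 45) -> h(45, 24) -> h(24, 21) -> h(21, 3) -> h(3, 0) -> 3

Answer: 3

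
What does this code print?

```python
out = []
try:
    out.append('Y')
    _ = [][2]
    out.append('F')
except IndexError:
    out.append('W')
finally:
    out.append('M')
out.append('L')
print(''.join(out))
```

Execution trace: 'Y' (try body) → 'W' (except IndexError) → 'M' (finally) → 'L' (after the try/except). Output: YWML

Answer: YWML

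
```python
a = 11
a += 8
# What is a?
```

Trace:
`a = 11` → a = 11
`a += 8` → a = 19
So a = 19

Answer: 19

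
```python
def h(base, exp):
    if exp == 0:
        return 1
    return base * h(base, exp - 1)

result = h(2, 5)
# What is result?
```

h(2, 5) = 2 * 2 * 2 * 2 * 2 = 32

Answer: 32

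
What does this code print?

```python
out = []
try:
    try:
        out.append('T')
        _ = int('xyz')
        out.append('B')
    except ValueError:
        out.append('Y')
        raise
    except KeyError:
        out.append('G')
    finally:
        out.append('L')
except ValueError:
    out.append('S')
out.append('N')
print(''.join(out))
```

Execution trace: 'T' (inner try body) → 'Y' (inner except ValueError) → 'L' (inner finally) → 'S' (outer except ValueError) → 'N' (after the try/except). Output: TYLSN

Answer: TYLSN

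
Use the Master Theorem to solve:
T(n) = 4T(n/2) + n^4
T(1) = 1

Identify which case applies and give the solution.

a=4, b=2, f(n)=n^4. log_2(4) = 2. Since c=4 > 2 and the regularity condition holds (4(n/2)^4 = (4/2^4)n^4 with 4/2^4 < 1), Case 3 applies: T(n) = Θ(f(n)) = O(n^4).

Answer: O(n^4) - Case 3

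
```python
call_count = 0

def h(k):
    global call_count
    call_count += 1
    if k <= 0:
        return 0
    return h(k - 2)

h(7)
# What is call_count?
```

Linear recursion stepping by 2: 5 calls from k=7 down to ≤0.

Answer: 5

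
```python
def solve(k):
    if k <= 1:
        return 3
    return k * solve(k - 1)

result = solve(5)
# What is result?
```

solve(5) = 5 * 4 * 3 * 2 * 3 = 360

Answer: 360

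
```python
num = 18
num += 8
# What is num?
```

Trace:
`num = 18` → num = 18
`num += 8` → num = 26
So num = 26

Answer: 26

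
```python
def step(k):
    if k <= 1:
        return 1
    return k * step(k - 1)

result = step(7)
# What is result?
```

step(7) = 7 * 6 * 5 * 4 * 3 * 2 * 1 = 5040

Answer: 5040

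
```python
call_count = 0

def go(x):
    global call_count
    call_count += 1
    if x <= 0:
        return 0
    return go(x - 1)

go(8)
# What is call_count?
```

Linear recursion stepping by 1: 9 calls from x=8 down to ≤0.

Answer: 9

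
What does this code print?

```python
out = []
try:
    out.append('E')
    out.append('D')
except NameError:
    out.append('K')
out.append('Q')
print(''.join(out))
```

Execution trace: 'E' (try body) → 'D' (try body, no exception) → 'Q' (after the try/except). Output: EDQ

Answer: EDQ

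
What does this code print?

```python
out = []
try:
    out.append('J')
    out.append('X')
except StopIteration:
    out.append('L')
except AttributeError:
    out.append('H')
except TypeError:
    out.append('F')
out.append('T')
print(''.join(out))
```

Execution trace: 'J' (try body) → 'X' (try body, no exception) → 'T' (after the try/except). Output: JXT

Answer: JXT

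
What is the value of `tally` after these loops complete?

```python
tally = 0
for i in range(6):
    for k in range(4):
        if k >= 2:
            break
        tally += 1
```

Inner breaks at 2, outer runs 6 times
`tally` takes the values: 0 → 1 → 2 → 3 → 4 → 5 → 6 → 7 → 8 → 9 → 10 → 11 → 12

Answer: 12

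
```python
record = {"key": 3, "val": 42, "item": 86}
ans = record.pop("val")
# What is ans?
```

Trace:
`record = {"key": 3, "val": 42, "item": 86}` → record = {'key': 3, 'val': 42, 'item': 86}
`ans = record.pop("val")` → record = {'key': 3, 'item': 86}; ans = 42
So ans = 42

Answer: 42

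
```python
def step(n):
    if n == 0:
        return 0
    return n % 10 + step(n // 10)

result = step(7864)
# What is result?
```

Sum of digits of 7864: 4 + 6 + 8 + 7 = 25

Answer: 25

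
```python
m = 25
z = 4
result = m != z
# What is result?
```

Trace:
`m = 25` → m = 25
`z = 4` → z = 4
`result = m != z` → result = True
So result = True

Answer: True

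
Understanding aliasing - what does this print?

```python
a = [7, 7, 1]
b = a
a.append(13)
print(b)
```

Key concept: basic list aliasing.
Step by step:
`a = [7, 7, 1]` → a = [7, 7, 1]
`b = a` → b = [7, 7, 1] (same object as a)
`a.append(13)` → a = [7, 7, 1, 13] (same object as b); b = [7, 7, 1, 13] (same object as a)
`print(b)` → prints [7, 7, 1, 13]

Answer: [7, 7, 1, 13]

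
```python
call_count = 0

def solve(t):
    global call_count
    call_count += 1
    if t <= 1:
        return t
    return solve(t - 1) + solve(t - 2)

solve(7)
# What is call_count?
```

Calls(t) = 1 + Calls(t-1) + Calls(t-2); Calls(0)=Calls(1)=1. For t=7 this gives 41.

Answer: 41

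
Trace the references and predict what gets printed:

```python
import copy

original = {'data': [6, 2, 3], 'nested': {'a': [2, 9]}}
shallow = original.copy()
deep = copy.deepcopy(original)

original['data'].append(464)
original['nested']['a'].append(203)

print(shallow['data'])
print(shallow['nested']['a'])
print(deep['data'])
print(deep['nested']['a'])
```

Key concept: comparing shallow vs deep copy.
Step by step:
`original = {'data': [6, 2, 3], 'nested': {'a': [2, 9]}}` → original = {'data': [6, 2, 3], 'nested': {'a': [2, 9]}}
`shallow = original.copy()` → shallow = {'data': [6, 2, 3], 'nested': {'a': [2, 9]}}
`deep = copy.deepcopy(original)` → deep = {'data': [6, 2, 3], 'nested': {'a': [2, 9]}}
`original['data'].append(464)` → original = {'data': [6, 2, 3, 464], 'nested': {'a': [2, 9]}}; shallow = {'data': [6, 2, 3, 464], 'nested': {'a': [2, 9]}}
`original['nested']['a'].append(203)` → original = {'data': [6, 2, 3, 464], 'nested': {'a': [2, 9, 203]}}; shallow = {'data': [6, 2, 3, 464], 'nested': {'a': [2, 9, 203]}}
`print(shallow['data'])` → prints [6, 2, 3, 464]
`print(shallow['nested']['a'])` → prints [2, 9, 203]
`print(deep['data'])` → prints [6, 2, 3]
`print(deep['nested']['a'])` → prints [2, 9]

Answer:
[6, 2, 3, 464]
[2, 9, 203]
[6, 2, 3]
[2, 9]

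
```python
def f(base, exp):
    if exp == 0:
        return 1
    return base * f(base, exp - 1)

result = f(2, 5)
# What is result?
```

f(2, 5) = 2 * 2 * 2 * 2 * 2 = 32

Answer: 32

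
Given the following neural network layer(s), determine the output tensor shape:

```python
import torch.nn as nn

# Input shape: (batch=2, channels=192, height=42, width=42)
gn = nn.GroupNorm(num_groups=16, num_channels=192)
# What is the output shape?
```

Input: (2, 192, 42, 42) -> Output: (2, 192, 42, 42)

Answer: (2, 192, 42, 42)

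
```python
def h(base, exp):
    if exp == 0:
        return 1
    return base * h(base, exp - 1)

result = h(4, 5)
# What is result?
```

h(4, 5) = 4 * 4 * 4 * 4 * 4 = 1024

Answer: 1024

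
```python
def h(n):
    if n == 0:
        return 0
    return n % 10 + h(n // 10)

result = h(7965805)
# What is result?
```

Sum of digits of 7965805: 5 + 0 + 8 + 5 + 6 + 9 + 7 = 40

Answer: 40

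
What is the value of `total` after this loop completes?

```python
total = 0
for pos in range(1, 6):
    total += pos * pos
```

Sum of squares 1² to 5² = 55
`total` takes the values: 0 → 1 → 5 → 14 → 30 → 55

Answer: 55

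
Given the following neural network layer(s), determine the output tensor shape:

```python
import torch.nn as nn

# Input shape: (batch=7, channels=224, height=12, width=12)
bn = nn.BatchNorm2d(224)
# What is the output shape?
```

Input: (7, 224, 12, 12) -> Output: (7, 224, 12, 12)

Answer: (7, 224, 12, 12)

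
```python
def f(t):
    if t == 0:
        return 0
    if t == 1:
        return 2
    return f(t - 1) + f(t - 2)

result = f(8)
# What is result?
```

Build up from base cases: f(0)=0, f(1)=2, f(2)=2, f(3)=4, f(4)=6, f(5)=10, f(6)=16, ..., f(8)=42

Answer: 42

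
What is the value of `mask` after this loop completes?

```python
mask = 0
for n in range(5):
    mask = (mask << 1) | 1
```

Build 5 consecutive 1-bits: 0b11111
`mask` takes the values: 0 → 1 → 3 → 7 → 15 → 31

Answer: 31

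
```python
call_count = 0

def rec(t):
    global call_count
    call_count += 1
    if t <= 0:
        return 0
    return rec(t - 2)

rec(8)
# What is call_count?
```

Linear recursion stepping by 2: 5 calls from t=8 down to ≤0.

Answer: 5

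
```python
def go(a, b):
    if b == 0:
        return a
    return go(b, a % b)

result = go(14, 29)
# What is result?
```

go(14, 29) -> go(29, 14) -> go(14, 1) -> go(1, 0) -> 1

Answer: 1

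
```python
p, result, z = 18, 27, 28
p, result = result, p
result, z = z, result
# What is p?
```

Trace:
`p, result, z = 18, 27, 28` → p = 18; result = 27; z = 28
`p, result = result, p` → p = 27; result = 18
`result, z = z, result` → result = 28; z = 18
So p = 27

Answer: 27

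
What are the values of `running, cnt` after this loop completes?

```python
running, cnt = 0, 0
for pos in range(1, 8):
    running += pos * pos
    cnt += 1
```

Sum of squares and count
`running, cnt` takes the values: (0, 0) → (1, 0) → (1, 1) → (5, 1) → (5, 2) → (14, 2) → (14, 3) → (30, 3) → (30, 4) → (55, 4) → (55, 5) → (91, 5) → (91, 6) → (140, 6) → (140, 7)

Answer: 140, 7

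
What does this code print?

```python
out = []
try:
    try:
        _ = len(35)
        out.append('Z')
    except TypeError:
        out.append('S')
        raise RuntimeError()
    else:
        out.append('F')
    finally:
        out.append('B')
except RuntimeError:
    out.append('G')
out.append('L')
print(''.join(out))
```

Execution trace: 'S' (inner except TypeError) → 'B' (inner finally) → 'G' (outer except RuntimeError) → 'L' (after the try/except). Output: SBGL

Answer: SBGL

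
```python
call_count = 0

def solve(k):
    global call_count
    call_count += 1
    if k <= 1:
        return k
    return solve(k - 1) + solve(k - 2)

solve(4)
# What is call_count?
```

Calls(k) = 1 + Calls(k-1) + Calls(k-2); Calls(0)=Calls(1)=1. For k=4 this gives 9.

Answer: 9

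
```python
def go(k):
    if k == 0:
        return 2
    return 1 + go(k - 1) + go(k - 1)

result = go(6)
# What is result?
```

go(k) = 1 + 2·go(k-1), go(0)=2. Closed form: (2+1)·2^6 - 1 = 191.

Answer: 191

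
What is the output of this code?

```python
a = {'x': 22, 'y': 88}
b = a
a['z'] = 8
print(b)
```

Key concept: dict aliasing.
Step by step:
`a = {'x': 22, 'y': 88}` → a = {'x': 22, 'y': 88}
`b = a` → b = {'x': 22, 'y': 88} (same object as a)
`a['z'] = 8` → a = {'x': 22, 'y': 88, 'z': 8} (same object as b); b = {'x': 22, 'y': 88, 'z': 8} (same object as a)
`print(b)` → prints {'x': 22, 'y': 88, 'z': 8}

Answer: {'x': 22, 'y': 88, 'z': 8}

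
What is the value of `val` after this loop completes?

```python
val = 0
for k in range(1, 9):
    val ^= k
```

XOR of 1 to 8
`val` takes the values: 0 → 1 → 3 → 0 → 4 → 1 → 7 → 0 → 8

Answer: 8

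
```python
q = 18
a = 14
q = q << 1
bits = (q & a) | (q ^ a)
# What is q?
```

Trace:
`q = 18` → q = 18
`a = 14` → a = 14
`q = q << 1` → q = 36
`bits = (q & a) | (q ^ a)` → bits = 46
So q = 36

Answer: 36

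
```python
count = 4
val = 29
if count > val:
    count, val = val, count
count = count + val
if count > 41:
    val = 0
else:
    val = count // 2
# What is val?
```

Trace:
`count = 4` → count = 4
`val = 29` → val = 29
`if count > val: ...` → count > val is False → no variable changes
`count = count + val` → count = 33
`if count > 41: ...` → count > 41 is False, take else branch → val = 16
So val = 16

Answer: 16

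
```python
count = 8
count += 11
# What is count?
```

Trace:
`count = 8` → count = 8
`count += 11` → count = 19
So count = 19

Answer: 19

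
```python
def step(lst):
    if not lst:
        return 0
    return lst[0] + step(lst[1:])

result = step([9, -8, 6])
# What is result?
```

9 + (-8) + 6 + 0 = 7

Answer: 7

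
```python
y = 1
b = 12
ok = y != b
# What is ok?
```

Trace:
`y = 1` → y = 1
`b = 12` → b = 12
`ok = y != b` → ok = True
So ok = True

Answer: True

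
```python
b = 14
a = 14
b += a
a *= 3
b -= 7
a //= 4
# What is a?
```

Trace:
`b = 14` → b = 14
`a = 14` → a = 14
`b += a` → b = 28
`a *= 3` → a = 42
`b -= 7` → b = 21
`a //= 4` → a = 10
So a = 10

Answer: 10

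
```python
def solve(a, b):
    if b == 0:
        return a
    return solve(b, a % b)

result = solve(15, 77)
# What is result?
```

solve(15, 77) -> solve(77, 15) -> solve(15, 2) -> solve(2, 1) -> solve(1, 0) -> 1

Answer: 1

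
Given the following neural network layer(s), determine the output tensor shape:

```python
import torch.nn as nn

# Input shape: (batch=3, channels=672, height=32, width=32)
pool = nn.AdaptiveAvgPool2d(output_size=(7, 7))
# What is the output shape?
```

Input: (3, 672, 32, 32) -> Output: (3, 672, 7, 7)

Answer: (3, 672, 7, 7)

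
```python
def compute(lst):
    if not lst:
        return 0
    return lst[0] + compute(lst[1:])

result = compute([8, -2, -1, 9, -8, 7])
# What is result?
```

8 + (-2) + (-1) + 9 + (-8) + 7 + 0 = 13

Answer: 13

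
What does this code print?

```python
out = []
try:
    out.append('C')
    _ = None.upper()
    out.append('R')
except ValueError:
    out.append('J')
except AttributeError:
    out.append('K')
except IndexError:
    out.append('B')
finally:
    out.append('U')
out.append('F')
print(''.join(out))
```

Execution trace: 'C' (try body) → 'K' (except AttributeError) → 'U' (finally) → 'F' (after the try/except). Output: CKUF

Answer: CKUF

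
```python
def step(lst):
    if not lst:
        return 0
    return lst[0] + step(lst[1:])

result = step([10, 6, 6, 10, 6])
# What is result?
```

10 + 6 + 6 + 10 + 6 + 0 = 38

Answer: 38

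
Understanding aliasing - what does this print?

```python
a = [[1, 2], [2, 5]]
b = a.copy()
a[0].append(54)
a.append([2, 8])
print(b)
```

Key concept: shallow copy with nested lists.
Step by step:
`a = [[1, 2], [2, 5]]` → a = [[1, 2], [2, 5]]
`b = a.copy()` → b = [[1, 2], [2, 5]]
`a[0].append(54)` → a = [[1, 2, 54], [2, 5]]; b = [[1, 2, 54], [2, 5]]
`a.append([2, 8])` → a = [[1, 2, 54], [2, 5], [2, 8]]
`print(b)` → prints [[1, 2, 54], [2, 5]]

Answer: [[1, 2, 54], [2, 5]]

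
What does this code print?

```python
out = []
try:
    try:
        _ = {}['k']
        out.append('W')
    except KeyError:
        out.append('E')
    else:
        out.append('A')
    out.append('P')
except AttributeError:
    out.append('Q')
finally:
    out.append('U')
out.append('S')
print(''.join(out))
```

Execution trace: 'E' (inner except KeyError) → 'P' (try body, no exception) → 'U' (finally) → 'S' (after the try/except). Output: EPUS

Answer: EPUS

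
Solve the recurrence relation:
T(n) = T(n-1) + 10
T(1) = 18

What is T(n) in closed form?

Unrolling: T(n) = T(1) + 10·(n-1) = 18 + 10(n-1) = 10n + 8.

Answer: T(n) = 10n + 8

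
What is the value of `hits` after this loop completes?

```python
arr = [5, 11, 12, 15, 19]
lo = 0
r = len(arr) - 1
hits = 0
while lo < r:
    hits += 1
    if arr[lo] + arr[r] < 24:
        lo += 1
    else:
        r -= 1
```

Steps to find pair summing to 24
`hits` takes the values: 0 → 1 → 2 → 3 → 4

Answer: 4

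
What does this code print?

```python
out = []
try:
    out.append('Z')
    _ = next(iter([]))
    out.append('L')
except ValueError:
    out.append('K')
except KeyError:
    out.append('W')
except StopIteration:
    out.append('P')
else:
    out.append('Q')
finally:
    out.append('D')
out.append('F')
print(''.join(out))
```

Execution trace: 'Z' (try body) → 'P' (except StopIteration) → 'D' (finally) → 'F' (after the try/except). Output: ZPDF

Answer: ZPDF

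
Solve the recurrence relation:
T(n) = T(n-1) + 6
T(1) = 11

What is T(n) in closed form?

Unrolling: T(n) = T(1) + 6·(n-1) = 11 + 6(n-1) = 6n + 5.

Answer: T(n) = 6n + 5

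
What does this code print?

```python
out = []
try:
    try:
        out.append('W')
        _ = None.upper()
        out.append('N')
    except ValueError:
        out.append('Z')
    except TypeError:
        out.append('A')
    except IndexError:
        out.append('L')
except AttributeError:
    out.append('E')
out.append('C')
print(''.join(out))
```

Execution trace: 'W' (try body) → 'E' (outer except AttributeError) → 'C' (after the try/except). Output: WEC

Answer: WEC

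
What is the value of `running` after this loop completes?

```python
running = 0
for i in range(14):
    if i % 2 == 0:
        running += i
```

Sum of even numbers 0 to 13
`running` takes the values: 0 → 2 → 6 → 12 → 20 → 30 → 42

Answer: 42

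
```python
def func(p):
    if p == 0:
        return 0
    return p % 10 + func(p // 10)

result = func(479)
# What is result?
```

Sum of digits of 479: 9 + 7 + 4 = 20

Answer: 20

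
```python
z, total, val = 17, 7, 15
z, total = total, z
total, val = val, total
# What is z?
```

Trace:
`z, total, val = 17, 7, 15` → z = 17; total = 7; val = 15
`z, total = total, z` → z = 7; total = 17
`total, val = val, total` → total = 15; val = 17
So z = 7

Answer: 7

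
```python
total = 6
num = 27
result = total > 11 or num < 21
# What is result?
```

Trace:
`total = 6` → total = 6
`num = 27` → num = 27
`result = total > 11 or num < 21` → result = False
So result = False

Answer: False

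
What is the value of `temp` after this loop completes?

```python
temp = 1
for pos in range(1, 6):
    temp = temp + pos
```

Start at 1, add 1 through 5
`temp` takes the values: 1 → 2 → 4 → 7 → 11 → 16

Answer: 16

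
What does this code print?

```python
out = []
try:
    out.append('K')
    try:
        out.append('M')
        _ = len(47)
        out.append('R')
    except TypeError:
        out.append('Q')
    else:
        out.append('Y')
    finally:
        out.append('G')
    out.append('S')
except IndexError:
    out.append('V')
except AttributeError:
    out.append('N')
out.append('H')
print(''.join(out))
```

Execution trace: 'K' (try body) → 'M' (inner try body) → 'Q' (inner except TypeError) → 'G' (inner finally) → 'S' (try body, no exception) → 'H' (after the try/except). Output: KMQGSH

Answer: KMQGSH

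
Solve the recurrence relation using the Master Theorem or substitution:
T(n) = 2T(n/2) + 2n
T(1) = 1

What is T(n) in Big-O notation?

By Master Theorem: a=2, b=2, f(n)=2n. Since log_2(2) = 1 and f(n) = Θ(n^1), Case 2 applies. T(n) = O(n log n).

Answer: O(n log n)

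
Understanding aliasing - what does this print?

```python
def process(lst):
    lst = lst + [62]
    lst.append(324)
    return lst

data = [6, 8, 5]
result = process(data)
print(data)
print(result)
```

Key concept: rebinding parameter vs mutation.
Step by step:
`data = [6, 8, 5]` → data = [6, 8, 5]
`result = process(data)` → result = [6, 8, 5, 62, 324]
`print(data)` → prints [6, 8, 5]
`print(result)` → prints [6, 8, 5, 62, 324]

Answer:
[6, 8, 5]
[6, 8, 5, 62, 324]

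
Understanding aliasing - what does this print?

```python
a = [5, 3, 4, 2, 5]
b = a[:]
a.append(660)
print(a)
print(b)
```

Key concept: slice [:] creates copy.
Step by step:
`a = [5, 3, 4, 2, 5]` → a = [5, 3, 4, 2, 5]
`b = a[:]` → b = [5, 3, 4, 2, 5]
`a.append(660)` → a = [5, 3, 4, 2, 5, 660]
`print(a)` → prints [5, 3, 4, 2, 5, 660]
`print(b)` → prints [5, 3, 4, 2, 5]

Answer:
[5, 3, 4, 2, 5, 660]
[5, 3, 4, 2, 5]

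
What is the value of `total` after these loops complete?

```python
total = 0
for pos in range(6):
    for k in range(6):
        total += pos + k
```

Sum of all pos+k for pos,k in 6x6
`total` takes the values: 0 → 1 → 3 → 6 → 10 → 15 → 16 → 18 → 21 → 25 → 30 → 36 → 38 → 41 → 45 → 50 → 56 → 63 → 66 → 70 → 75 → 81 → 88 → 96 → 100 → 105 → 111 → 118 → 126 → 135 → 140 → 146 → 153 → 161 → 170 → 180

Answer: 180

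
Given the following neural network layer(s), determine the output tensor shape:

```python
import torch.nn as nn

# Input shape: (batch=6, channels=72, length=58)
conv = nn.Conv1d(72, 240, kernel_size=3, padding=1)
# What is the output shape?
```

Input: (6, 72, 58) -> Output: (6, 240, 58)

Answer: (6, 240, 58)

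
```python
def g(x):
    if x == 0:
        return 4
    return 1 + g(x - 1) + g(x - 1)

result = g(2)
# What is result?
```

g(x) = 1 + 2·g(x-1), g(0)=4. Closed form: (4+1)·2^2 - 1 = 19.

Answer: 19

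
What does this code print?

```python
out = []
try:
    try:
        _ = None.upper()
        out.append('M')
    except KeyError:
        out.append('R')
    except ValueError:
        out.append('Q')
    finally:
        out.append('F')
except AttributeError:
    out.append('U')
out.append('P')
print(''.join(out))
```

Execution trace: 'F' (finally) → 'U' (outer except AttributeError) → 'P' (after the try/except). Output: FUP

Answer: FUP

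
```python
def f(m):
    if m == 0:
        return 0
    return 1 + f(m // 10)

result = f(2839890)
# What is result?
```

Count of digits of 2839890: 7

Answer: 7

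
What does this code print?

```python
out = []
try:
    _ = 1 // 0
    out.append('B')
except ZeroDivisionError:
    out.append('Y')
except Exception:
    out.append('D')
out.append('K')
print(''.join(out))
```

Execution trace: 'Y' (except ZeroDivisionError) → 'K' (after the try/except). Output: YK

Answer: YK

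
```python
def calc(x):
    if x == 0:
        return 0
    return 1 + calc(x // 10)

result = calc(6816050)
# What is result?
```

Count of digits of 6816050: 7

Answer: 7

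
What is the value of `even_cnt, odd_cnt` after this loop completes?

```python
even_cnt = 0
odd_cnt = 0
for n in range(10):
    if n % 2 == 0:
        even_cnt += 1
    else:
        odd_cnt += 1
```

Count evens and odds in range(10)
`even_cnt, odd_cnt` takes the values: (0, 0) → (1, 0) → (1, 1) → (2, 1) → (2, 2) → (3, 2) → (3, 3) → (4, 3) → (4, 4) → (5, 4) → (5, 5)

Answer: 5, 5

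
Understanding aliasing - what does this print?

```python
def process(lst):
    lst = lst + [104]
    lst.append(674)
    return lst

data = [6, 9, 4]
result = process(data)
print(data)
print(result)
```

Key concept: rebinding parameter vs mutation.
Step by step:
`data = [6, 9, 4]` → data = [6, 9, 4]
`result = process(data)` → result = [6, 9, 4, 104, 674]
`print(data)` → prints [6, 9, 4]
`print(result)` → prints [6, 9, 4, 104, 674]

Answer:
[6, 9, 4]
[6, 9, 4, 104, 674]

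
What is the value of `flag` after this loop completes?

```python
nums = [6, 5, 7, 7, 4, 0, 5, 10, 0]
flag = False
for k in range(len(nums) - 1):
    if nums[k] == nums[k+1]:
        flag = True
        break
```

Check consecutive duplicates in [6, 5, 7, 7, 4, 0, 5, 10, 0]
`flag` takes the values: False → True

Answer: True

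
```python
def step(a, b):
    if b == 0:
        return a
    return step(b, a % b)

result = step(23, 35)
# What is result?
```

step(23, 35) -> step(35, 23) -> step(23, 12) -> step(12, 11) -> step(11, 1) -> step(1, 0) -> 1

Answer: 1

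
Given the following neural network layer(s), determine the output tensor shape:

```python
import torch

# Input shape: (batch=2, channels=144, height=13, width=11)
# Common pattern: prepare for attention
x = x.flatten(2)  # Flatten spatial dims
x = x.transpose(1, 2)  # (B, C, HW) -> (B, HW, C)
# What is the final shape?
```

Input: (2, 144, 13, 11) -> after flatten(2): (2, 144, 143) -> Output: (2, 143, 144)

Answer: (2, 143, 144)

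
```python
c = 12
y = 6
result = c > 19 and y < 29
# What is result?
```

Trace:
`c = 12` → c = 12
`y = 6` → y = 6
`result = c > 19 and y < 29` → result = False
So result = False

Answer: False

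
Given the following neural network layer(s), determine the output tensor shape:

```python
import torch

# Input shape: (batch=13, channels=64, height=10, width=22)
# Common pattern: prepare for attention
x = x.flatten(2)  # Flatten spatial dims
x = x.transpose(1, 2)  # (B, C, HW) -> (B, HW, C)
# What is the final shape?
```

Input: (13, 64, 10, 22) -> after flatten(2): (13, 64, 220) -> Output: (13, 220, 64)

Answer: (13, 220, 64)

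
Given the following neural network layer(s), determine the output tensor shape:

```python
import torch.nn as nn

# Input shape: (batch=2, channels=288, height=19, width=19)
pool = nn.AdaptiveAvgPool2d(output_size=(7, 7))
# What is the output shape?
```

Input: (2, 288, 19, 19) -> Output: (2, 288, 7, 7)

Answer: (2, 288, 7, 7)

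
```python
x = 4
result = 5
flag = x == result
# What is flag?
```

Trace:
`x = 4` → x = 4
`result = 5` → result = 5
`flag = x == result` → flag = False
So flag = False

Answer: False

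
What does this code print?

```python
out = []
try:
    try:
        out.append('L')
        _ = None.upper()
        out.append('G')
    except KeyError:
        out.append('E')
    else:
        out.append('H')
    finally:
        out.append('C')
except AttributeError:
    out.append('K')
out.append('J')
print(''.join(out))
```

Execution trace: 'L' (try body) → 'C' (finally) → 'K' (outer except AttributeError) → 'J' (after the try/except). Output: LCKJ

Answer: LCKJ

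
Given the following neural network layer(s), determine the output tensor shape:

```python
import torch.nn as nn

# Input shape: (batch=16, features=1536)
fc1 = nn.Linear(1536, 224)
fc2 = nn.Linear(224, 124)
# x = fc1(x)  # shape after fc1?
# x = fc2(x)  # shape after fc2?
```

Input: (16, 1536) -> after fc1: (16, 224) -> Output: (16, 124)

Answer: (16, 124)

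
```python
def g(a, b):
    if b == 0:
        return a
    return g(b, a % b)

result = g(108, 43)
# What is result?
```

g(108, 43) -> g(43, 22) -> g(22, 21) -> g(21, 1) -> g(1, 0) -> 1

Answer: 1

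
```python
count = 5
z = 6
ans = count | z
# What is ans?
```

Trace:
`count = 5` → count = 5
`z = 6` → z = 6
`ans = count | z` → ans = 7
So ans = 7

Answer: 7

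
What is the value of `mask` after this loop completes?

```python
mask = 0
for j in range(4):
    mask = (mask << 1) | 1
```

Build 4 consecutive 1-bits: 0b1111
`mask` takes the values: 0 → 1 → 3 → 7 → 15

Answer: 15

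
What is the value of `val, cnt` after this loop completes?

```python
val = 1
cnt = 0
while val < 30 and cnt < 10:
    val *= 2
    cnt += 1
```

Double until >= 30 or 10 iterations
`val, cnt` takes the values: (1, 0) → (2, 0) → (2, 1) → (4, 1) → (4, 2) → (8, 2) → (8, 3) → (16, 3) → (16, 4) → (32, 4) → (32, 5)

Answer: 32, 5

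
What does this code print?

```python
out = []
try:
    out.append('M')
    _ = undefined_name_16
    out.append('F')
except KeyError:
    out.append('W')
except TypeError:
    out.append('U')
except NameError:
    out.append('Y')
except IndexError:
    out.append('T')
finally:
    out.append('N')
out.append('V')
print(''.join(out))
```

Execution trace: 'M' (try body) → 'Y' (except NameError) → 'N' (finally) → 'V' (after the try/except). Output: MYNV

Answer: MYNV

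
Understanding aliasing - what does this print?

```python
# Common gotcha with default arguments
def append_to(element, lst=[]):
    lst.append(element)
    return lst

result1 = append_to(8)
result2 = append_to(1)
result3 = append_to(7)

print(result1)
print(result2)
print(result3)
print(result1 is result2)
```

Key concept: mutable default argument gotcha.
Step by step:
`result1 = append_to(8)` → result1 = [8]
`result2 = append_to(1)` → result1 = [8, 1] (same object as result2); result2 = [8, 1] (same object as result1)
`result3 = append_to(7)` → result1 = [8, 1, 7] (same object as result2, result3); result2 = [8, 1, 7] (same object as result1, result3); result3 = [8, 1, 7] (same object as result1, result2)
`print(result1)` → prints [8, 1, 7]
`print(result2)` → prints [8, 1, 7]
`print(result3)` → prints [8, 1, 7]
`print(result1 is result2)` → prints True

Answer:
[8, 1, 7]
[8, 1, 7]
[8, 1, 7]
True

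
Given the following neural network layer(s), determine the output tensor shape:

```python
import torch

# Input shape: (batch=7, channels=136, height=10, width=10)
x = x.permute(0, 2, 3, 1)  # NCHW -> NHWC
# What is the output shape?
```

Input: (7, 136, 10, 10) -> Output: (7, 10, 10, 136)

Answer: (7, 10, 10, 136)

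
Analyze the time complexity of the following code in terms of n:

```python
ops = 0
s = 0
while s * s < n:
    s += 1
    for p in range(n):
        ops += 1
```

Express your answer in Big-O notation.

Each loop level contributes: √n × n. Multiplying the contributions gives O(n√n).

Answer: O(n√n)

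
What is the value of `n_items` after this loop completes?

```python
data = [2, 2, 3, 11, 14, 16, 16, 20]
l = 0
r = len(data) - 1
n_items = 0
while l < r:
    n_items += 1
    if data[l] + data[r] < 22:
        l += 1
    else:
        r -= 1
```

Steps to find pair summing to 22
`n_items` takes the values: 0 → 1 → 2 → 3 → 4 → 5 → 6 → 7

Answer: 7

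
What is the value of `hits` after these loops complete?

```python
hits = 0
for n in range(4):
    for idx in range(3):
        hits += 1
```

4 * 3 = 12
`hits` takes the values: 0 → 1 → 2 → 3 → 4 → 5 → 6 → 7 → 8 → 9 → 10 → 11 → 12

Answer: 12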